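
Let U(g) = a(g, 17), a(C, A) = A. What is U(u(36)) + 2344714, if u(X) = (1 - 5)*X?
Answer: 2344731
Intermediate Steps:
u(X) = -4*X
U(g) = 17
U(u(36)) + 2344714 = 17 + 2344714 = 2344731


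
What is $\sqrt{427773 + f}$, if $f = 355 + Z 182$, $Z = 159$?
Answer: $\sqrt{457066} \approx 676.07$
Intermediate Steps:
$f = 29293$ ($f = 355 + 159 \cdot 182 = 355 + 28938 = 29293$)
$\sqrt{427773 + f} = \sqrt{427773 + 29293} = \sqrt{457066}$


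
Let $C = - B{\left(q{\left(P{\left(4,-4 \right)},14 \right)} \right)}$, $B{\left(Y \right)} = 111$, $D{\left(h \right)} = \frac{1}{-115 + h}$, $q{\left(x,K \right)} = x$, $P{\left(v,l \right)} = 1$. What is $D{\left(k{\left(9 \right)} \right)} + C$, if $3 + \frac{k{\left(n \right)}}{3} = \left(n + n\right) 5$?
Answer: $- \frac{16205}{146} \approx -110.99$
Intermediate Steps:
$k{\left(n \right)} = -9 + 30 n$ ($k{\left(n \right)} = -9 + 3 \left(n + n\right) 5 = -9 + 3 \cdot 2 n 5 = -9 + 3 \cdot 10 n = -9 + 30 n$)
$C = -111$ ($C = \left(-1\right) 111 = -111$)
$D{\left(k{\left(9 \right)} \right)} + C = \frac{1}{-115 + \left(-9 + 30 \cdot 9\right)} - 111 = \frac{1}{-115 + \left(-9 + 270\right)} - 111 = \frac{1}{-115 + 261} - 111 = \frac{1}{146} - 111 = - \frac{16205}{146}$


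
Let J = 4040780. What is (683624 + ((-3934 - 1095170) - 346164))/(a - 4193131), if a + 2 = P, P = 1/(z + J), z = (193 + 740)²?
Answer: 935159641559/5148401028944 ≈ 0.18164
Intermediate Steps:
z = 870489 (z = 933² = 870489)
P = 1/4911269 (P = 1/(870489 + 4040780) = 1/4911269 ≈ 2.0361e-7)
a = -9822537/4911269 (a = -2 + 1/4911269 = -9822537/4911269 ≈ -2.0000)
(683624 + ((-3934 - 1095170) - 346164))/(a - 4193131) = (683624 + ((-3934 - 1095170) - 346164))/(-9822537/4911269 - 4193131) = (683624 + (-1099104 - 346164))/(-20593604115776/4911269) = (683624 - 1445268)*(-4911269/20593604115776) = -761644*(-4911269/20593604115776) = 935159641559/5148401028944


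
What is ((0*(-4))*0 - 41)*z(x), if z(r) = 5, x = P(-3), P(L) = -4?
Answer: -205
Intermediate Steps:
x = -4
((0*(-4))*0 - 41)*z(x) = ((0*(-4))*0 - 41)*5 = (0*0 - 41)*5 = (0 - 41)*5 = -41*5 = -205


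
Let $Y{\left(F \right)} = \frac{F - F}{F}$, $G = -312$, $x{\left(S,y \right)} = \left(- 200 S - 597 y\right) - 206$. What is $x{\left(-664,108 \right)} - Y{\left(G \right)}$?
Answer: $68118$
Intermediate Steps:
$x{\left(S,y \right)} = -206 - 597 y - 200 S$ ($x{\left(S,y \right)} = \left(- 597 y - 200 S\right) - 206 = -206 - 597 y - 200 S$)
$Y{\left(F \right)} = 0$ ($Y{\left(F \right)} = \frac{0}{F} = 0$)
$x{\left(-664,108 \right)} - Y{\left(G \right)} = \left(-206 - 64476 - -132800\right) - 0 = \left(-206 - 64476 + 132800\right) + 0 = 68118 + 0 = 68118$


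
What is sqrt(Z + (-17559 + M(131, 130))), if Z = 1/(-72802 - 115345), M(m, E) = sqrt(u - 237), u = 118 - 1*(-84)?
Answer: sqrt(-621576196668578 + 35399293609*I*sqrt(35))/188147 ≈ 0.022323 + 132.51*I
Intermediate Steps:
u = 202 (u = 118 + 84 = 202)
M(m, E) = I*sqrt(35) (M(m, E) = sqrt(202 - 237) = sqrt(-35) = I*sqrt(35))
Z = -1/188147 (Z = 1/(-188147) = -1/188147 ≈ -5.3150e-6)
sqrt(Z + (-17559 + M(131, 130))) = sqrt(-1/188147 + (-17559 + I*sqrt(35))) = sqrt(-3303673174/188147 + I*sqrt(35))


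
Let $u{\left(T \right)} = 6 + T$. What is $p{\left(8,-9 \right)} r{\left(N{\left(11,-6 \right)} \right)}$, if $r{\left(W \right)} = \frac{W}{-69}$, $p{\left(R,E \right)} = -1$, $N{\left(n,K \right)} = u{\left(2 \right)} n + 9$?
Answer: $\frac{97}{69} \approx 1.4058$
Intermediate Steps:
$N{\left(n,K \right)} = 9 + 8 n$ ($N{\left(n,K \right)} = \left(6 + 2\right) n + 9 = 8 n + 9 = 9 + 8 n$)
$r{\left(W \right)} = - \frac{W}{69}$ ($r{\left(W \right)} = W \left(- \frac{1}{69}\right) = - \frac{W}{69}$)
$p{\left(8,-9 \right)} r{\left(N{\left(11,-6 \right)} \right)} = - \frac{\left(-1\right) \left(9 + 8 \cdot 11\right)}{69} = - \frac{\left(-1\right) \left(9 + 88\right)}{69} = - \frac{\left(-1\right) 97}{69} = \left(-1\right) \left(- \frac{97}{69}\right) = \frac{97}{69}$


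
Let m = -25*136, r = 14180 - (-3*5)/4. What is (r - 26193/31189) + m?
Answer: 1345232743/124756 ≈ 10783.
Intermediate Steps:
r = 56735/4 (r = 14180 - (-15)/4 = 14180 - 1*(-15/4) = 14180 + 15/4 = 56735/4 ≈ 14184.)
m = -3400
(r - 26193/31189) + m = (56735/4 - 26193/31189) - 3400 = 1769403143/124756 - 3400 = 1345232743/124756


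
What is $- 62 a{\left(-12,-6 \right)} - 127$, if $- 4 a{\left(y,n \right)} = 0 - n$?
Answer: $-34$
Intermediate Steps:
$a{\left(y,n \right)} = \frac{n}{4}$ ($a{\left(y,n \right)} = - \frac{0 - n}{4} = - \frac{\left(-1\right) n}{4} = \frac{n}{4}$)
$- 62 a{\left(-12,-6 \right)} - 127 = - 62 \cdot \frac{1}{4} \left(-6\right) - 127 = \left(-62\right) \left(- \frac{3}{2}\right) - 127 = 93 - 127 = -34$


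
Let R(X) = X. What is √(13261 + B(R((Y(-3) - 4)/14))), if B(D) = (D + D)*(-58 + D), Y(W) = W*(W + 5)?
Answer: √653899/7 ≈ 115.52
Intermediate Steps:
Y(W) = W*(5 + W)
B(D) = 2*D*(-58 + D) (B(D) = (2*D)*(-58 + D) = 2*D*(-58 + D))
√(13261 + B(R((Y(-3) - 4)/14))) = √(13261 + 2*((-3*(5 - 3) - 4)/14)*(-58 + (-3*(5 - 3) - 4)/14)) = √(13261 + 2*((-3*2 - 4)*(1/14))*(-58 + (-3*2 - 4)*(1/14))) = √(13261 + 2*((-6 - 4)*(1/14))*(-58 + (-6 - 4)*(1/14))) = √(13261 + 2*(-10*1/14)*(-58 - 10*1/14)) = √(13261 + 2*(-5/7)*(-58 - 5/7)) = √(13261 + 2*(-5/7)*(-411/7)) = √(13261 + 4110/49) = √(653899/49) = √653899/7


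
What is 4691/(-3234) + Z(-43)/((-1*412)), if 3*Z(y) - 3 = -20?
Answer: -319061/222068 ≈ -1.4368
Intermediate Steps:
Z(y) = -17/3 (Z(y) = 1 + (1/3)*(-20) = 1 - 20/3 = -17/3)
4691/(-3234) + Z(-43)/((-1*412)) = 4691/(-3234) - 17/(3*((-1*412))) = 4691*(-1/3234) - 17/3/(-412) = -4691/3234 - 17/3*(-1/412) = -4691/3234 + 17/1236 = -319061/222068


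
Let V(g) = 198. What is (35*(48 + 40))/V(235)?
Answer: 140/9 ≈ 15.556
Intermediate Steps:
(35*(48 + 40))/V(235) = (35*(48 + 40))/198 = (35*88)*(1/198) = 3080*(1/198) = 140/9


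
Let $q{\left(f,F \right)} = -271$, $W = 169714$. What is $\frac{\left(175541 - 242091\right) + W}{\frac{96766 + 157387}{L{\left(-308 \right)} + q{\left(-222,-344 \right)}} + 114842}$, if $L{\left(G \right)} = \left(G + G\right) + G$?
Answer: $\frac{41093660}{45660679} \approx 0.89998$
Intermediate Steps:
$L{\left(G \right)} = 3 G$ ($L{\left(G \right)} = 2 G + G = 3 G$)
$\frac{\left(175541 - 242091\right) + W}{\frac{96766 + 157387}{L{\left(-308 \right)} + q{\left(-222,-344 \right)}} + 114842} = \frac{\left(175541 - 242091\right) + 169714}{\frac{96766 + 157387}{3 \left(-308\right) - 271} + 114842} = \frac{-66550 + 169714}{\frac{254153}{-924 - 271} + 114842} = \frac{103164}{\frac{254153}{-1195} + 114842} = \frac{103164}{254153 \left(- \frac{1}{1195}\right) + 114842} = \frac{103164}{- \frac{254153}{1195} + 114842} = \frac{103164}{\frac{136982037}{1195}} = 103164 \cdot \frac{1195}{136982037} = \frac{41093660}{45660679}$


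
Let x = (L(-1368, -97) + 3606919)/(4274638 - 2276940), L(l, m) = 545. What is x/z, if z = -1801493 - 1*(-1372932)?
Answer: -257676/61152532327 ≈ -4.2137e-6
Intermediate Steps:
z = -428561 (z = -1801493 + 1372932 = -428561)
x = 1803732/998849 (x = (545 + 3606919)/(4274638 - 2276940) = 3607464/1997698 = 3607464*(1/1997698) = 1803732/998849 ≈ 1.8058)
x/z = (1803732/998849)/(-428561) = (1803732/998849)*(-1/428561) = -257676/61152532327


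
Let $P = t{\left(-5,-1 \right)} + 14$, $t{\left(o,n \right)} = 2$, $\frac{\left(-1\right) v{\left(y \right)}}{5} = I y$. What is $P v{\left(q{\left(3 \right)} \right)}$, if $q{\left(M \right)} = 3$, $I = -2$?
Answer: $480$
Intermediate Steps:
$v{\left(y \right)} = 10 y$ ($v{\left(y \right)} = - 5 \left(- 2 y\right) = 10 y$)
$P = 16$ ($P = 2 + 14 = 16$)
$P v{\left(q{\left(3 \right)} \right)} = 16 \cdot 10 \cdot 3 = 16 \cdot 30 = 480$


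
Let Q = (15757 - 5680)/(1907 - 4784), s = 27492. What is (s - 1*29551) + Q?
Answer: -1977940/959 ≈ -2062.5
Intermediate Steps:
Q = -3359/959 (Q = 10077/(-2877) = 10077*(-1/2877) = -3359/959 ≈ -3.5026)
(s - 1*29551) + Q = (27492 - 1*29551) - 3359/959 = (27492 - 29551) - 3359/959 = -2059 - 3359/959 = -1977940/959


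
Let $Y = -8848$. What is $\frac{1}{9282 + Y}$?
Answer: $\frac{1}{434} \approx 0.0023041$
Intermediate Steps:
$\frac{1}{9282 + Y} = \frac{1}{9282 - 8848} = \frac{1}{434}$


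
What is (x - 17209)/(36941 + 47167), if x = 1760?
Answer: -15449/84108 ≈ -0.18368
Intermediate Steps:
(x - 17209)/(36941 + 47167) = (1760 - 17209)/(36941 + 47167) = -15449/84108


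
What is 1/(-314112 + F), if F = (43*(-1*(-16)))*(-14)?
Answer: -1/323744 ≈ -3.0889e-6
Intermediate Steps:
F = -9632 (F = (43*16)*(-14) = 688*(-14) = -9632)
1/(-314112 + F) = 1/(-314112 - 9632) = 1/(-323744) = -1/323744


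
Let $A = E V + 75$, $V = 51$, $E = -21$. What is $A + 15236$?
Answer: $14240$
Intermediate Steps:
$A = -996$ ($A = \left(-21\right) 51 + 75 = -1071 + 75 = -996$)
$A + 15236 = -996 + 15236 = 14240$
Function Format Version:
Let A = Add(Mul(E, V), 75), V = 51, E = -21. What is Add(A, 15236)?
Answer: 14240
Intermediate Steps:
A = -996 (A = Add(Mul(-21, 51), 75) = Add(-1071, 75) = -996)
Add(A, 15236) = Add(-996, 15236) = 14240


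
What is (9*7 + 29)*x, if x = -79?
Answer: -7268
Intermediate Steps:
(9*7 + 29)*x = (9*7 + 29)*(-79) = (63 + 29)*(-79) = 92*(-79) = -7268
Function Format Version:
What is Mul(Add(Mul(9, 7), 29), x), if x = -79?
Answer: -7268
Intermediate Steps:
Mul(Add(Mul(9, 7), 29), x) = Mul(Add(Mul(9, 7), 29), -79) = Mul(Add(63, 29), -79) = Mul(92, -79) = -7268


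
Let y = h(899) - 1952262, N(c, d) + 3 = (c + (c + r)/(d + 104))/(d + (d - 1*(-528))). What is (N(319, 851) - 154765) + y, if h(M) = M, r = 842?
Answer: -2242660789172/1064825 ≈ -2.1061e+6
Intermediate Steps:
N(c, d) = -3 + (c + (842 + c)/(104 + d))/(528 + 2*d) (N(c, d) = -3 + (c + (c + 842)/(d + 104))/(d + (d - 1*(-528))) = -3 + (c + (842 + c)/(104 + d))/(d + (d + 528)) = -3 + (c + (842 + c)/(104 + d))/(d + (528 + d)) = -3 + (c + (842 + c)/(104 + d))/(528 + 2*d))
y = -1951363 (y = 899 - 1952262 = -1951363)
(N(319, 851) - 154765) + y = ((-163894 - 2208*851 - 6*851² + 105*319 + 319*851)/(2*(27456 + 851² + 368*851)) - 154765) - 1951363 = ((-163894 - 1879008 - 6*724201 + 33495 + 271469)/(2*(27456 + 724201 + 313168)) - 154765) - 1951363 = ((½)*(-163894 - 1879008 - 4345206 + 33495 + 271469)/1064825 - 154765) - 1951363 = ((½)*(1/1064825)*(-6083144) - 154765) - 1951363 = (-3041572/1064825 - 154765) - 1951363 = -164800682697/1064825 - 1951363 = -2242660789172/1064825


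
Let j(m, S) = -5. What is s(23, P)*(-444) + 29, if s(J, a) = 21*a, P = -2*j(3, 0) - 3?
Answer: -65239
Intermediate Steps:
P = 7 (P = -2*(-5) - 3 = 10 - 3 = 7)
s(23, P)*(-444) + 29 = (21*7)*(-444) + 29 = 147*(-444) + 29 = -65268 + 29 = -65239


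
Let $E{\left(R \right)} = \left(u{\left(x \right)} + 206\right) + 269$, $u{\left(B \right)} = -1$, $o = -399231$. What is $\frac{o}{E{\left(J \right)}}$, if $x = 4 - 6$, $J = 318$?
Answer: $- \frac{133077}{158} \approx -842.26$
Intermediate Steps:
$x = -2$ ($x = 4 - 6 = -2$)
$E{\left(R \right)} = 474$ ($E{\left(R \right)} = \left(-1 + 206\right) + 269 = 205 + 269 = 474$)
$\frac{o}{E{\left(J \right)}} = - \frac{399231}{474} = \left(-399231\right) \frac{1}{474} = - \frac{133077}{158}$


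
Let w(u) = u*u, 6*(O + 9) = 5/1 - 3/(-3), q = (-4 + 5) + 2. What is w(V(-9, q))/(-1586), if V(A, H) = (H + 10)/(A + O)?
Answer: -13/35258 ≈ -0.00036871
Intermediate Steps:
q = 3 (q = 1 + 2 = 3)
O = -8 (O = -9 + (5/1 - 3/(-3))/6 = -9 + (5*1 - 3*(-⅓))/6 = -9 + (5 + 1)/6 = -9 + (⅙)*6 = -9 + 1 = -8)
V(A, H) = (10 + H)/(-8 + A) (V(A, H) = (H + 10)/(A - 8) = (10 + H)/(-8 + A))
w(u) = u²
w(V(-9, q))/(-1586) = ((10 + 3)/(-8 - 9))²/(-1586) = (13/(-17))²*(-1/1586) = (-1/17*13)²*(-1/1586) = (-13/17)²*(-1/1586) = (169/289)*(-1/1586) = -13/35258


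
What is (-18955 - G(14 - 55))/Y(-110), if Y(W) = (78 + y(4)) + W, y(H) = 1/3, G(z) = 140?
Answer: 603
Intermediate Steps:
y(H) = ⅓
Y(W) = 235/3 + W (Y(W) = (78 + ⅓) + W = 235/3 + W)
(-18955 - G(14 - 55))/Y(-110) = (-18955 - 1*140)/(235/3 - 110) = (-18955 - 140)/(-95/3) = -19095*(-3/95) = 603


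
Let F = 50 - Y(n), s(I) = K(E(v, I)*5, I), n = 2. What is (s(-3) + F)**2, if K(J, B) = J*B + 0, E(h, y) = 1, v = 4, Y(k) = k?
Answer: 1089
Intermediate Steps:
K(J, B) = B*J (K(J, B) = B*J + 0 = B*J)
s(I) = 5*I (s(I) = I*(1*5) = I*5 = 5*I)
F = 48 (F = 50 - 1*2 = 50 - 2 = 48)
(s(-3) + F)**2 = (5*(-3) + 48)**2 = (-15 + 48)**2 = 33**2 = 1089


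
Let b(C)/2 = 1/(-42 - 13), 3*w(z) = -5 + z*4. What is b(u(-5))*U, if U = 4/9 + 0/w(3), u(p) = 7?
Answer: -8/495 ≈ -0.016162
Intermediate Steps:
w(z) = -5/3 + 4*z/3 (w(z) = (-5 + z*4)/3 = (-5 + 4*z)/3 = -5/3 + 4*z/3)
b(C) = -2/55 (b(C) = 2/(-42 - 13) = 2/(-55) = 2*(-1/55) = -2/55)
U = 4/9 (U = 4/9 + 0/(-5/3 + (4/3)*3) = 4*(⅑) + 0/(-5/3 + 4) = 4/9 + 0/(7/3) = 4/9 + 0*(3/7) = 4/9 + 0 = 4/9 ≈ 0.44444)
b(u(-5))*U = -2/55*4/9 = -8/495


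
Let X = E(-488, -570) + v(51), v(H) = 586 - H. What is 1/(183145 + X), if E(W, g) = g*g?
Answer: 1/508580 ≈ 1.9663e-6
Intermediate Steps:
E(W, g) = g**2
X = 325435 (X = (-570)**2 + (586 - 1*51) = 324900 + (586 - 51) = 324900 + 535 = 325435)
1/(183145 + X) = 1/(183145 + 325435) = 1/508580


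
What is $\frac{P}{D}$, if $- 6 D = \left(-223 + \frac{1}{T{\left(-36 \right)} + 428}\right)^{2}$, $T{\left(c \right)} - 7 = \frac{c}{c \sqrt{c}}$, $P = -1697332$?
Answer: $\frac{23500709730718300966658136}{114752908225582907553025} + \frac{185643932689549152 i}{114752908225582907553025} \approx 204.79 + 1.6178 \cdot 10^{-6} i$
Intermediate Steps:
$T{\left(c \right)} = 7 + \frac{1}{\sqrt{c}}$ ($T{\left(c \right)} = 7 + \frac{c}{c \sqrt{c}} = 7 + \frac{c}{c^{\frac{3}{2}}} = 7 + \frac{1}{\sqrt{c}}$)
$D = - \frac{\left(-223 + \frac{36 \left(435 + \frac{i}{6}\right)}{6812101}\right)^{2}}{6}$ ($D = - \frac{\left(-223 + \frac{1}{\left(7 + \frac{1}{\sqrt{-36}}\right) + 428}\right)^{2}}{6} = - \frac{\left(-223 + \frac{1}{\left(7 - \frac{i}{6}\right) + 428}\right)^{2}}{6} = - \frac{\left(-223 + \frac{1}{435 - \frac{i}{6}}\right)^{2}}{6} = - \frac{\left(-223 + \frac{36 \left(435 + \frac{i}{6}\right)}{6812101}\right)^{2}}{6} \approx -8288.0 + 6.5471 \cdot 10^{-5} i$)
$\frac{P}{D} = - \frac{1697332}{- \frac{2307612744660276733}{278428320205206} + \frac{3038165726 i}{46404720034201}} = - 1697332 \frac{1670569921231236 \left(- \frac{2307612744660276733}{278428320205206} - \frac{3038165726 i}{46404720034201}\right)}{114752908225582907553025} = - \frac{2835511785543256262352 \left(- \frac{2307612744660276733}{278428320205206} - \frac{3038165726 i}{46404720034201}\right)}{114752908225582907553025}$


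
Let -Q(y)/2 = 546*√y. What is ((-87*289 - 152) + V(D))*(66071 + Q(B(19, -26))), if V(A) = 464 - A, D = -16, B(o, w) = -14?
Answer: -1639551865 + 27097980*I*√14 ≈ -1.6396e+9 + 1.0139e+8*I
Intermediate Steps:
Q(y) = -1092*√y
((-87*289 - 152) + V(D))*(66071 + Q(B(19, -26))) = ((-87*289 - 152) + (464 - 1*(-16)))*(66071 - 1092*I*√14) = ((-25143 - 152) + (464 + 16))*(66071 - 1092*I*√14) = (-25295 + 480)*(66071 - 1092*I*√14) = -24815*(66071 - 1092*I*√14) = -1639551865 + 27097980*I*√14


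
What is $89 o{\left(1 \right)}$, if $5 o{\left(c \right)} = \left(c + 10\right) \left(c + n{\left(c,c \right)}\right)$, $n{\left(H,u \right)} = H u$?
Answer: $\frac{1958}{5} \approx 391.6$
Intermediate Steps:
$o{\left(c \right)} = \frac{\left(10 + c\right) \left(c + c^{2}\right)}{5}$ ($o{\left(c \right)} = \frac{\left(c + 10\right) \left(c + c c\right)}{5} = \frac{\left(10 + c\right) \left(c + c^{2}\right)}{5}$)
$89 o{\left(1 \right)} = 89 \cdot \frac{1}{5} \cdot 1 \left(10 + 1^{2} + 11 \cdot 1\right) = 89 \cdot \frac{1}{5} \cdot 1 \left(10 + 1 + 11\right) = 89 \cdot \frac{1}{5} \cdot 1 \cdot 22 = 89 \cdot \frac{22}{5} = \frac{1958}{5}$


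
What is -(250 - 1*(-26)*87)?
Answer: -2512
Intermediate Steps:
-(250 - 1*(-26)*87) = -(250 + 26*87) = -(250 + 2262) = -1*2512 = -2512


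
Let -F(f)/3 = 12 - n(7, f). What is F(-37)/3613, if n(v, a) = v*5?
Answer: 69/3613 ≈ 0.019098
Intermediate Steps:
n(v, a) = 5*v
F(f) = 69 (F(f) = -3*(12 - 5*7) = -3*(12 - 1*35) = -3*(12 - 35) = -3*(-23) = 69)
F(-37)/3613 = 69/3613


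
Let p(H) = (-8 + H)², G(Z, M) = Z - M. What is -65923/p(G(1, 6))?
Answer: -5071/13 ≈ -390.08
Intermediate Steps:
-65923/p(G(1, 6)) = -65923/(-8 + (1 - 1*6))² = -65923/(-8 + (1 - 6))² = -65923/(-8 - 5)² = -65923/((-13)²) = -65923/169 = -65923*1/169 = -5071/13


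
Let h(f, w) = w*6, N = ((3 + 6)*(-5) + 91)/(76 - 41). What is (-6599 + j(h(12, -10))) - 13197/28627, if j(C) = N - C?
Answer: -6550863408/1001945 ≈ -6538.1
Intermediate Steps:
N = 46/35 (N = (9*(-5) + 91)/35 = (-45 + 91)*(1/35) = 46*(1/35) = 46/35 ≈ 1.3143)
h(f, w) = 6*w
j(C) = 46/35 - C
(-6599 + j(h(12, -10))) - 13197/28627 = (-6599 + (46/35 - 6*(-10))) - 13197/28627 = (-6599 + (46/35 - 1*(-60))) - 13197*1/28627 = (-6599 + (46/35 + 60)) - 13197/28627 = (-6599 + 2146/35) - 13197/28627 = -228819/35 - 13197/28627 = -6550863408/1001945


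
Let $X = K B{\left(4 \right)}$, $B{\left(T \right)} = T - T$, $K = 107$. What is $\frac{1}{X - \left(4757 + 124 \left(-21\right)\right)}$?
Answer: $- \frac{1}{2153} \approx -0.00046447$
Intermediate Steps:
$B{\left(T \right)} = 0$
$X = 0$ ($X = 107 \cdot 0 = 0$)
$\frac{1}{X - \left(4757 + 124 \left(-21\right)\right)} = \frac{1}{0 - \left(4757 + 124 \left(-21\right)\right)} = \frac{1}{0 - 2153} = \frac{1}{-2153} = - \frac{1}{2153}$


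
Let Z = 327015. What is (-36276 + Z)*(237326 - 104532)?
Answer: 38608394766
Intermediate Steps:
(-36276 + Z)*(237326 - 104532) = (-36276 + 327015)*(237326 - 104532) = 290739*132794 = 38608394766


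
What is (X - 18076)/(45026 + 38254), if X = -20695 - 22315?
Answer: -10181/13880 ≈ -0.73350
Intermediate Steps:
X = -43010
(X - 18076)/(45026 + 38254) = (-43010 - 18076)/(45026 + 38254) = -61086/83280 = -61086*1/83280 = -10181/13880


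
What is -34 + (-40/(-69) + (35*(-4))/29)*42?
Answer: -141678/667 ≈ -212.41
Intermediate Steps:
-34 + (-40/(-69) + (35*(-4))/29)*42 = -34 + (-40*(-1/69) - 140*1/29)*42 = -34 + (40/69 - 140/29)*42 = -34 - 8500/2001*42 = -34 - 119000/667 = -141678/667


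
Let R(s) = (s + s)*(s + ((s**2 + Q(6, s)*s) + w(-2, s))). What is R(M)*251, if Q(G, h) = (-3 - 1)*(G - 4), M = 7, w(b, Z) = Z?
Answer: 24598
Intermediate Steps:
Q(G, h) = 16 - 4*G (Q(G, h) = -4*(-4 + G) = 16 - 4*G)
R(s) = 2*s*(s**2 - 6*s) (R(s) = (s + s)*(s + ((s**2 + (16 - 4*6)*s) + s)) = (2*s)*(s + ((s**2 + (16 - 24)*s) + s)) = (2*s)*(s + ((s**2 - 8*s) + s)) = (2*s)*(s + (s**2 - 7*s)) = (2*s)*(s**2 - 6*s) = 2*s*(s**2 - 6*s))
R(M)*251 = (2*7**2*(-6 + 7))*251 = (2*49*1)*251 = 98*251 = 24598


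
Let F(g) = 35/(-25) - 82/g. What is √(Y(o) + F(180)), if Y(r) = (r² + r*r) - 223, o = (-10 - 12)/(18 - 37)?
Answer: I*√72184370/570 ≈ 14.906*I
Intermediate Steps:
o = 22/19 (o = -22/(-19) = -22*(-1/19) = 22/19 ≈ 1.1579)
F(g) = -7/5 - 82/g (F(g) = 35*(-1/25) - 82/g = -7/5 - 82/g)
Y(r) = -223 + 2*r² (Y(r) = (r² + r²) - 223 = 2*r² - 223 = -223 + 2*r²)
√(Y(o) + F(180)) = √((-223 + 2*(22/19)²) + (-7/5 - 82/180)) = √((-223 + 2*(484/361)) + (-7/5 - 82*1/180)) = √((-223 + 968/361) + (-7/5 - 41/90)) = √(-79535/361 - 167/90) = √(-7218437/32490) = I*√72184370/570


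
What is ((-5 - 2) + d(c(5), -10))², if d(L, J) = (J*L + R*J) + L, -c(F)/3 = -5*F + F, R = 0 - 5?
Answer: 247009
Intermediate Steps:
R = -5
c(F) = 12*F (c(F) = -3*(-5*F + F) = -(-12)*F = 12*F)
d(L, J) = L - 5*J + J*L (d(L, J) = (J*L - 5*J) + L = (-5*J + J*L) + L = L - 5*J + J*L)
((-5 - 2) + d(c(5), -10))² = ((-5 - 2) + (12*5 - 5*(-10) - 120*5))² = (-7 + (60 + 50 - 10*60))² = (-7 + (60 + 50 - 600))² = (-7 - 490)² = (-497)² = 247009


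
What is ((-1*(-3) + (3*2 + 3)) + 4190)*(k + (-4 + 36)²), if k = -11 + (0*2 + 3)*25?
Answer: 4571776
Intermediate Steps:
k = 64 (k = -11 + (0 + 3)*25 = -11 + 3*25 = -11 + 75 = 64)
((-1*(-3) + (3*2 + 3)) + 4190)*(k + (-4 + 36)²) = ((-1*(-3) + (3*2 + 3)) + 4190)*(64 + (-4 + 36)²) = ((3 + (6 + 3)) + 4190)*(64 + 32²) = ((3 + 9) + 4190)*(64 + 1024) = (12 + 4190)*1088 = 4202*1088 = 4571776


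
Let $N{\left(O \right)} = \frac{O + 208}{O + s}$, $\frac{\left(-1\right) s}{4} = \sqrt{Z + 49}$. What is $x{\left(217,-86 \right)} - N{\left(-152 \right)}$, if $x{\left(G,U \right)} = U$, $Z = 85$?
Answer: $- \frac{56064}{655} - \frac{7 \sqrt{134}}{655} \approx -85.718$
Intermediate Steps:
$s = - 4 \sqrt{134}$ ($s = - 4 \sqrt{85 + 49} = - 4 \sqrt{134} \approx -46.303$)
$N{\left(O \right)} = \frac{208 + O}{O - 4 \sqrt{134}}$ ($N{\left(O \right)} = \frac{O + 208}{O - 4 \sqrt{134}} = \frac{208 + O}{O - 4 \sqrt{134}}$)
$x{\left(217,-86 \right)} - N{\left(-152 \right)} = -86 - \frac{208 - 152}{-152 - 4 \sqrt{134}} = -86 - \frac{1}{-152 - 4 \sqrt{134}} \cdot 56 = -86 - \frac{56}{-152 - 4 \sqrt{134}}$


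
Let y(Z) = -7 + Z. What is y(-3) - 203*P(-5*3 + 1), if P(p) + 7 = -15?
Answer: 4456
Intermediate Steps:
P(p) = -22 (P(p) = -7 - 15 = -22)
y(-3) - 203*P(-5*3 + 1) = (-7 - 3) - 203*(-22) = -10 + 4466 = 4456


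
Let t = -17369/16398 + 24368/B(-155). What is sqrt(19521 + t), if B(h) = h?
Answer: sqrt(13898540377592710)/847230 ≈ 139.15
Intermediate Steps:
t = -402278659/2541690 (t = -17369/16398 + 24368/(-155) = -17369*1/16398 + 24368*(-1/155) = -17369/16398 - 24368/155 = -402278659/2541690 ≈ -158.27)
sqrt(19521 + t) = sqrt(19521 - 402278659/2541690) = sqrt(49214051831/2541690) = sqrt(13898540377592710)/847230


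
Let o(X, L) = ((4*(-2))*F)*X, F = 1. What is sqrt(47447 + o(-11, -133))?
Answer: sqrt(47535) ≈ 218.03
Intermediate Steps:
o(X, L) = -8*X (o(X, L) = ((4*(-2))*1)*X = (-8*1)*X = -8*X)
sqrt(47447 + o(-11, -133)) = sqrt(47447 - 8*(-11)) = sqrt(47447 + 88) = sqrt(47535)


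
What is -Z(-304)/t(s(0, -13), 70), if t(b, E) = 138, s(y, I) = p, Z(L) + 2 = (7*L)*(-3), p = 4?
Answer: -3191/69 ≈ -46.246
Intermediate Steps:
Z(L) = -2 - 21*L (Z(L) = -2 + (7*L)*(-3) = -2 - 21*L)
s(y, I) = 4
-Z(-304)/t(s(0, -13), 70) = -(-2 - 21*(-304))/138 = -(-2 + 6384)/138 = -6382/138 = -1*3191/69 = -3191/69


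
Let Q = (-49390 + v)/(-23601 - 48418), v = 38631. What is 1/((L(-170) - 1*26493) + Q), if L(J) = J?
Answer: -72019/1920231838 ≈ -3.7505e-5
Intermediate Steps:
Q = 10759/72019 (Q = (-49390 + 38631)/(-23601 - 48418) = -10759/(-72019) = -10759*(-1/72019) = 10759/72019 ≈ 0.14939)
1/((L(-170) - 1*26493) + Q) = 1/((-170 - 1*26493) + 10759/72019) = 1/((-170 - 26493) + 10759/72019) = 1/(-26663 + 10759/72019) = 1/(-1920231838/72019) = -72019/1920231838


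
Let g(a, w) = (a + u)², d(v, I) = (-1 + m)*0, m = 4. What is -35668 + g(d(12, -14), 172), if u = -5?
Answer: -35643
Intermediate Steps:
d(v, I) = 0 (d(v, I) = (-1 + 4)*0 = 3*0 = 0)
g(a, w) = (-5 + a)² (g(a, w) = (a - 5)² = (-5 + a)²)
-35668 + g(d(12, -14), 172) = -35668 + (-5 + 0)² = -35668 + (-5)² = -35668 + 25 = -35643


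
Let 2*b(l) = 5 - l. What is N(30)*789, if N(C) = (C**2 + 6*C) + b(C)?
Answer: 1684515/2 ≈ 8.4226e+5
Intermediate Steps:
b(l) = 5/2 - l/2 (b(l) = (5 - l)/2 = 5/2 - l/2)
N(C) = 5/2 + C**2 + 11*C/2 (N(C) = (C**2 + 6*C) + (5/2 - C/2) = 5/2 + C**2 + 11*C/2)
N(30)*789 = (5/2 + 30**2 + (11/2)*30)*789 = (5/2 + 900 + 165)*789 = (2135/2)*789 = 1684515/2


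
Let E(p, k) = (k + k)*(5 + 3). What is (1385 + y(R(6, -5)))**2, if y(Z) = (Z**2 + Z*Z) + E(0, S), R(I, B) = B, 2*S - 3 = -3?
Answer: 2059225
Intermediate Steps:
S = 0 (S = 3/2 + (1/2)*(-3) = 3/2 - 3/2 = 0)
E(p, k) = 16*k (E(p, k) = (2*k)*8 = 16*k)
y(Z) = 2*Z**2 (y(Z) = (Z**2 + Z*Z) + 16*0 = (Z**2 + Z**2) + 0 = 2*Z**2 + 0 = 2*Z**2)
(1385 + y(R(6, -5)))**2 = (1385 + 2*(-5)**2)**2 = (1385 + 2*25)**2 = (1385 + 50)**2 = 1435**2 = 2059225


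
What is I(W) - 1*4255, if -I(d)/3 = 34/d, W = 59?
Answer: -251147/59 ≈ -4256.7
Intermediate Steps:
I(d) = -102/d
I(W) - 1*4255 = -102/59 - 1*4255 = -102*1/59 - 4255 = -102/59 - 4255 = -251147/59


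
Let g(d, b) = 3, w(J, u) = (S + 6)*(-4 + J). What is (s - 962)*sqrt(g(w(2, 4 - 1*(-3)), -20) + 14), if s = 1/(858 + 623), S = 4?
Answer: -1424721*sqrt(17)/1481 ≈ -3966.4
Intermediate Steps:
w(J, u) = -40 + 10*J (w(J, u) = (4 + 6)*(-4 + J) = 10*(-4 + J) = -40 + 10*J)
s = 1/1481 ≈ 0.00067522
(s - 962)*sqrt(g(w(2, 4 - 1*(-3)), -20) + 14) = (1/1481 - 962)*sqrt(3 + 14) = -1424721*sqrt(17)/1481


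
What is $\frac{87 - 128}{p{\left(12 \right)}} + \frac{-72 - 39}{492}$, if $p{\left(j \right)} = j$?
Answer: $- \frac{448}{123} \approx -3.6423$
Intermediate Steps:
$\frac{87 - 128}{p{\left(12 \right)}} + \frac{-72 - 39}{492} = \frac{87 - 128}{12} + \frac{-72 - 39}{492} = \left(87 - 128\right) \frac{1}{12} + \left(-72 - 39\right) \frac{1}{492} = \left(-41\right) \frac{1}{12} - \frac{37}{164} = - \frac{41}{12} - \frac{37}{164} = - \frac{448}{123}$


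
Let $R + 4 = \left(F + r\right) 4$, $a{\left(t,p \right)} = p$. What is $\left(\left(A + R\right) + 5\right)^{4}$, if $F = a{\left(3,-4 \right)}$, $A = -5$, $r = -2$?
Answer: $614656$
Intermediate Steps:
$F = -4$
$R = -28$ ($R = -4 + \left(-4 - 2\right) 4 = -4 - 24 = -28$)
$\left(\left(A + R\right) + 5\right)^{4} = \left(\left(-5 - 28\right) + 5\right)^{4} = \left(-33 + 5\right)^{4} = \left(-28\right)^{4} = 614656$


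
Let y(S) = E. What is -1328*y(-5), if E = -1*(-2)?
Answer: -2656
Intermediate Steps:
E = 2
y(S) = 2
-1328*y(-5) = -1328*2 = -2656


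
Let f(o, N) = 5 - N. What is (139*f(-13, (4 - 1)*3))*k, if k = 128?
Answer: -71168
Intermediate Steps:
(139*f(-13, (4 - 1)*3))*k = (139*(5 - (4 - 1)*3))*128 = (139*(5 - 3*3))*128 = (139*(5 - 1*9))*128 = (139*(5 - 9))*128 = (139*(-4))*128 = -556*128 = -71168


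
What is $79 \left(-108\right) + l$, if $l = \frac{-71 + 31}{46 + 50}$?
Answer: $- \frac{102389}{12} \approx -8532.4$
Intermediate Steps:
$l = - \frac{5}{12}$ ($l = - \frac{40}{96} = \left(-40\right) \frac{1}{96} = - \frac{5}{12} \approx -0.41667$)
$79 \left(-108\right) + l = 79 \left(-108\right) - \frac{5}{12} = -8532 - \frac{5}{12} = - \frac{102389}{12}$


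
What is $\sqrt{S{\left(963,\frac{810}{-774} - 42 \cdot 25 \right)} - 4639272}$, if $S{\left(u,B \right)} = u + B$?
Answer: $\frac{i \sqrt{8578176726}}{43} \approx 2153.9 i$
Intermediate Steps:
$S{\left(u,B \right)} = B + u$
$\sqrt{S{\left(963,\frac{810}{-774} - 42 \cdot 25 \right)} - 4639272} = \sqrt{\left(\left(\frac{810}{-774} - 42 \cdot 25\right) + 963\right) - 4639272} = \sqrt{\left(\left(810 \left(- \frac{1}{774}\right) - 1050\right) + 963\right) - 4639272} = \sqrt{\left(\left(- \frac{45}{43} - 1050\right) + 963\right) - 4639272} = \sqrt{\left(- \frac{45195}{43} + 963\right) - 4639272} = \sqrt{- \frac{3786}{43} - 4639272} = \sqrt{- \frac{199492482}{43}} = \frac{i \sqrt{8578176726}}{43}$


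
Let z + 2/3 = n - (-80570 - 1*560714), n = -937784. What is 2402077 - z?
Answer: 8095733/3 ≈ 2.6986e+6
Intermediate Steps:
z = -889502/3 (z = -⅔ + (-937784 - (-80570 - 1*560714)) = -⅔ + (-937784 - (-80570 - 560714)) = -⅔ + (-937784 - 1*(-641284)) = -⅔ + (-937784 + 641284) = -⅔ - 296500 = -889502/3 ≈ -2.9650e+5)
2402077 - z = 2402077 - 1*(-889502/3) = 2402077 + 889502/3 = 8095733/3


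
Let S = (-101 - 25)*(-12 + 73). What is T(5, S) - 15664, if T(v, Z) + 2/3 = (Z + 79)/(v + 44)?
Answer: -2325527/147 ≈ -15820.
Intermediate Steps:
S = -7686 (S = -126*61 = -7686)
T(v, Z) = -2/3 + (79 + Z)/(44 + v) (T(v, Z) = -2/3 + (Z + 79)/(v + 44) = -2/3 + (79 + Z)/(44 + v))
T(5, S) - 15664 = (149 - 2*5 + 3*(-7686))/(3*(44 + 5)) - 15664 = (1/3)*(149 - 10 - 23058)/49 - 15664 = (1/3)*(1/49)*(-22919) - 15664 = -22919/147 - 15664 = -2325527/147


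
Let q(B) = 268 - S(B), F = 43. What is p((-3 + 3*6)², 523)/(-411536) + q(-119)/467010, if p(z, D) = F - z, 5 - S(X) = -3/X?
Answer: 67634057/67266999576 ≈ 0.0010055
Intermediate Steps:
S(X) = 5 + 3/X (S(X) = 5 - (-3)/X = 5 + 3/X)
q(B) = 263 - 3/B (q(B) = 268 - (5 + 3/B) = 268 + (-5 - 3/B) = 263 - 3/B)
p(z, D) = 43 - z
p((-3 + 3*6)², 523)/(-411536) + q(-119)/467010 = (43 - (-3 + 3*6)²)/(-411536) + (263 - 3/(-119))/467010 = (43 - (-3 + 18)²)*(-1/411536) + (263 - 3*(-1/119))*(1/467010) = (43 - 1*15²)*(-1/411536) + (263 + 3/119)*(1/467010) = (43 - 1*225)*(-1/411536) + (31300/119)*(1/467010) = (43 - 225)*(-1/411536) + 3130/5557419 = -182*(-1/411536) + 3130/5557419 = 91/205768 + 3130/5557419 = 67634057/67266999576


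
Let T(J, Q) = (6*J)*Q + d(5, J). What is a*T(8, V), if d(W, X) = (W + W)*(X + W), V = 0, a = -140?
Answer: -18200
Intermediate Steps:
d(W, X) = 2*W*(W + X) (d(W, X) = (2*W)*(W + X) = 2*W*(W + X))
T(J, Q) = 50 + 10*J + 6*J*Q (T(J, Q) = (6*J)*Q + 2*5*(5 + J) = 6*J*Q + (50 + 10*J) = 50 + 10*J + 6*J*Q)
a*T(8, V) = -140*(50 + 10*8 + 6*8*0) = -140*(50 + 80 + 0) = -140*130 = -18200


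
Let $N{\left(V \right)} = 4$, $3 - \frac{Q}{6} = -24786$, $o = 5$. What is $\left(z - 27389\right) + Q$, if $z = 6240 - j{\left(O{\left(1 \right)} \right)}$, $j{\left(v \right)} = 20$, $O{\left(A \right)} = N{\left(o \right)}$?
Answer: $127565$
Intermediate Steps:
$Q = 148734$ ($Q = 18 - -148716 = 18 + 148716 = 148734$)
$O{\left(A \right)} = 4$
$z = 6220$ ($z = 6240 - 20 = 6220$)
$\left(z - 27389\right) + Q = \left(6220 - 27389\right) + 148734 = -21169 + 148734 = 127565$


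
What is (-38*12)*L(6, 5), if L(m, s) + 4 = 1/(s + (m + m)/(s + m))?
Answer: 117192/67 ≈ 1749.1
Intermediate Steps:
L(m, s) = -4 + 1/(s + 2*m/(m + s)) (L(m, s) = -4 + 1/(s + (m + m)/(s + m)) = -4 + 1/(s + (2*m)/(m + s)) = -4 + 1/(s + 2*m/(m + s)))
(-38*12)*L(6, 5) = (-38*12)*((5 - 7*6 - 4*5**2 - 4*6*5)/(5**2 + 2*6 + 6*5)) = -456*(5 - 42 - 4*25 - 120)/(25 + 12 + 30) = -456*(5 - 42 - 100 - 120)/67 = -456*(-257)/67 = -456*(-257/67) = 117192/67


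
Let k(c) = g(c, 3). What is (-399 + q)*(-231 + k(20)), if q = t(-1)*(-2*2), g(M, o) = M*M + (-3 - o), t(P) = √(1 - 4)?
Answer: -65037 - 652*I*√3 ≈ -65037.0 - 1129.3*I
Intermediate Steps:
t(P) = I*√3 (t(P) = √(-3) = I*√3)
g(M, o) = -3 + M² - o (g(M, o) = M² + (-3 - o) = -3 + M² - o)
k(c) = -6 + c² (k(c) = -3 + c² - 1*3 = -3 + c² - 3 = -6 + c²)
q = -4*I*√3 (q = (I*√3)*(-2*2) = (I*√3)*(-4) = -4*I*√3 ≈ -6.9282*I)
(-399 + q)*(-231 + k(20)) = (-399 - 4*I*√3)*(-231 + (-6 + 20²)) = (-399 - 4*I*√3)*(-231 + (-6 + 400)) = (-399 - 4*I*√3)*(-231 + 394) = (-399 - 4*I*√3)*163 = -65037 - 652*I*√3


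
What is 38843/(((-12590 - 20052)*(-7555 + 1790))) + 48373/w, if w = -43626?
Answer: -2275297809193/2052397494345 ≈ -1.1086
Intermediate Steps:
38843/(((-12590 - 20052)*(-7555 + 1790))) + 48373/w = 38843/(((-12590 - 20052)*(-7555 + 1790))) + 48373/(-43626) = 38843/((-32642*(-5765))) + 48373*(-1/43626) = 38843/188181130 - 48373/43626 = -2275297809193/2052397494345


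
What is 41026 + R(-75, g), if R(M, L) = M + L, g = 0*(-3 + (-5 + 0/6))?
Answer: 40951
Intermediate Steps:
g = 0 (g = 0*(-3 + (-5 + 0*(⅙))) = 0*(-3 + (-5 + 0)) = 0*(-3 - 5) = 0*(-8) = 0)
R(M, L) = L + M
41026 + R(-75, g) = 41026 + (0 - 75) = 41026 - 75 = 40951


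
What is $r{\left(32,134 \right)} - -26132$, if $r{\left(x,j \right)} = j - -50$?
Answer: $26316$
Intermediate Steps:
$r{\left(x,j \right)} = 50 + j$ ($r{\left(x,j \right)} = j + 50 = 50 + j$)
$r{\left(32,134 \right)} - -26132 = \left(50 + 134\right) - -26132 = 184 + 26132 = 26316$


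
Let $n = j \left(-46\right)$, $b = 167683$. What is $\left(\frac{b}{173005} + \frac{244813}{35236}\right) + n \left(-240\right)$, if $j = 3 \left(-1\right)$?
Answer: $- \frac{201851396090347}{6096004180} \approx -33112.0$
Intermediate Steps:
$j = -3$
$n = 138$ ($n = \left(-3\right) \left(-46\right) = 138$)
$\left(\frac{b}{173005} + \frac{244813}{35236}\right) + n \left(-240\right) = \left(\frac{167683}{173005} + \frac{244813}{35236}\right) + 138 \left(-240\right) = \left(167683 \cdot \frac{1}{173005} + 244813 \cdot \frac{1}{35236}\right) - 33120 = \left(\frac{167683}{173005} + \frac{244813}{35236}\right) - 33120 = \frac{48262351253}{6096004180} - 33120 = - \frac{201851396090347}{6096004180}$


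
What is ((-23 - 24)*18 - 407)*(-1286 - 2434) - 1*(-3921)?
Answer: 4665081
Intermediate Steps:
((-23 - 24)*18 - 407)*(-1286 - 2434) - 1*(-3921) = (-47*18 - 407)*(-3720) + 3921 = (-846 - 407)*(-3720) + 3921 = -1253*(-3720) + 3921 = 4661160 + 3921 = 4665081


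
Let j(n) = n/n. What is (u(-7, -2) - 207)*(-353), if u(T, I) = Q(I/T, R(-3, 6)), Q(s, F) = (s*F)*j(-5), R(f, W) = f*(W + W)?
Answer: 536913/7 ≈ 76702.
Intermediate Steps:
j(n) = 1
R(f, W) = 2*W*f (R(f, W) = f*(2*W) = 2*W*f)
Q(s, F) = F*s (Q(s, F) = (s*F)*1 = (F*s)*1 = F*s)
u(T, I) = -36*I/T (u(T, I) = (2*6*(-3))*(I/T) = -36*I/T)
(u(-7, -2) - 207)*(-353) = (-36*(-2)/(-7) - 207)*(-353) = (-36*(-2)*(-⅐) - 207)*(-353) = (-72/7 - 207)*(-353) = -1521/7*(-353) = 536913/7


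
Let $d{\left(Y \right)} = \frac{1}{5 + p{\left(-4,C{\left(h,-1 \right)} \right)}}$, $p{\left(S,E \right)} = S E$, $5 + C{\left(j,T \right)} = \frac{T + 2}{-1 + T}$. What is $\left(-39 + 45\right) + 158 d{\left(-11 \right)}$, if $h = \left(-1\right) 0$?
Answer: $\frac{320}{27} \approx 11.852$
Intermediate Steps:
$h = 0$
$C{\left(j,T \right)} = -5 + \frac{2 + T}{-1 + T}$ ($C{\left(j,T \right)} = -5 + \frac{T + 2}{-1 + T} = -5 + \frac{2 + T}{-1 + T}$)
$p{\left(S,E \right)} = E S$
$d{\left(Y \right)} = \frac{1}{27}$ ($d{\left(Y \right)} = \frac{1}{5 + \frac{7 - -4}{-1 - 1} \left(-4\right)} = \frac{1}{5 + \frac{7 + 4}{-2} \left(-4\right)} = \frac{1}{5 + \left(- \frac{1}{2}\right) 11 \left(-4\right)} = \frac{1}{5 - -22} = \frac{1}{5 + 22} = \frac{1}{27}$)
$\left(-39 + 45\right) + 158 d{\left(-11 \right)} = \left(-39 + 45\right) + 158 \cdot \frac{1}{27} = 6 + \frac{158}{27} = \frac{320}{27}$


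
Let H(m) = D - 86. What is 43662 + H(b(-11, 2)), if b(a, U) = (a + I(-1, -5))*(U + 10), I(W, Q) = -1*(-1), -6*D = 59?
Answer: 261397/6 ≈ 43566.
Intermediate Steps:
D = -59/6 (D = -1/6*59 = -59/6 ≈ -9.8333)
I(W, Q) = 1
b(a, U) = (1 + a)*(10 + U) (b(a, U) = (a + 1)*(U + 10) = (1 + a)*(10 + U))
H(m) = -575/6 (H(m) = -59/6 - 86 = -575/6)
43662 + H(b(-11, 2)) = 43662 - 575/6 = 261397/6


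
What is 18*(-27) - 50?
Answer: -536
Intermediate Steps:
18*(-27) - 50 = -486 - 50 = -536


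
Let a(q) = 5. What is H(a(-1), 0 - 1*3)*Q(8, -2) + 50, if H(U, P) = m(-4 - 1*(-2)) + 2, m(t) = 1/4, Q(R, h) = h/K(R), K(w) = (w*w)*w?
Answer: 51191/1024 ≈ 49.991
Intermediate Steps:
K(w) = w³ (K(w) = w²*w = w³)
Q(R, h) = h/R³ (Q(R, h) = h/(R³) = h/R³)
m(t) = ¼
H(U, P) = 9/4 (H(U, P) = ¼ + 2 = 9/4)
H(a(-1), 0 - 1*3)*Q(8, -2) + 50 = 9*(-2/8³)/4 + 50 = 9*(-2*1/512)/4 + 50 = (9/4)*(-1/256) + 50 = -9/1024 + 50 = 51191/1024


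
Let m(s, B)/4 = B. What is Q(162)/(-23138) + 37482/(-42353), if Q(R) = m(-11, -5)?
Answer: -433205728/489981857 ≈ -0.88413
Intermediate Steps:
m(s, B) = 4*B
Q(R) = -20 (Q(R) = 4*(-5) = -20)
Q(162)/(-23138) + 37482/(-42353) = -20/(-23138) + 37482/(-42353) = -20*(-1/23138) + 37482*(-1/42353) = 10/11569 - 37482/42353 = -433205728/489981857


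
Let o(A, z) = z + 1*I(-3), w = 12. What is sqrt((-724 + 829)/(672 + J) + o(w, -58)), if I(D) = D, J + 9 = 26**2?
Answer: I*sqrt(109227586)/1339 ≈ 7.8052*I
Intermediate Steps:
J = 667 (J = -9 + 26**2 = -9 + 676 = 667)
o(A, z) = -3 + z (o(A, z) = z + 1*(-3) = z - 3 = -3 + z)
sqrt((-724 + 829)/(672 + J) + o(w, -58)) = sqrt((-724 + 829)/(672 + 667) + (-3 - 58)) = sqrt(105/1339 - 61) = sqrt(-81574/1339) = I*sqrt(109227586)/1339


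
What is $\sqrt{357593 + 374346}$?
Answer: $13 \sqrt{4331} \approx 855.53$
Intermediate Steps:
$\sqrt{357593 + 374346} = \sqrt{731939} = 13 \sqrt{4331}$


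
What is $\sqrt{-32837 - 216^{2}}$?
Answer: $i \sqrt{79493} \approx 281.94 i$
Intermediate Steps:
$\sqrt{-32837 - 216^{2}} = \sqrt{-32837 - 46656} = \sqrt{-79493} = i \sqrt{79493}$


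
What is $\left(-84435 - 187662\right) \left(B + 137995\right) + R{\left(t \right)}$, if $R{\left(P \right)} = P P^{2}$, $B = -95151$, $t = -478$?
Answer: $-11766939220$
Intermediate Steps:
$R{\left(P \right)} = P^{3}$
$\left(-84435 - 187662\right) \left(B + 137995\right) + R{\left(t \right)} = \left(-84435 - 187662\right) \left(-95151 + 137995\right) + \left(-478\right)^{3} = \left(-272097\right) 42844 - 109215352 = -11657723868 - 109215352 = -11766939220$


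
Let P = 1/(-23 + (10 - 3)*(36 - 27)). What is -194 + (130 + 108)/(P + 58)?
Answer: -440754/2321 ≈ -189.90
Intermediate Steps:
P = 1/40 (P = 1/(-23 + 7*9) = 1/(-23 + 63) = 1/40 ≈ 0.025000)
-194 + (130 + 108)/(P + 58) = -194 + (130 + 108)/(1/40 + 58) = -194 + 238/(2321/40) = -194 + 238*(40/2321) = -194 + 9520/2321 = -440754/2321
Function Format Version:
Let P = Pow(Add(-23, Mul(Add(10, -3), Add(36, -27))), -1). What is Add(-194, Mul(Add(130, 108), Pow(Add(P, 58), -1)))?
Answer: Rational(-440754, 2321) ≈ -189.90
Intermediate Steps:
P = Rational(1, 40) (P = Pow(Add(-23, Mul(7, 9)), -1) = Pow(Add(-23, 63), -1) = Pow(40, -1) = Rational(1, 40) ≈ 0.025000)
Add(-194, Mul(Add(130, 108), Pow(Add(P, 58), -1))) = Add(-194, Mul(Add(130, 108), Pow(Add(Rational(1, 40), 58), -1))) = Add(-194, Mul(238, Pow(Rational(2321, 40), -1))) = Add(-194, Mul(238, Rational(40, 2321))) = Add(-194, Rational(9520, 2321)) = Rational(-440754, 2321)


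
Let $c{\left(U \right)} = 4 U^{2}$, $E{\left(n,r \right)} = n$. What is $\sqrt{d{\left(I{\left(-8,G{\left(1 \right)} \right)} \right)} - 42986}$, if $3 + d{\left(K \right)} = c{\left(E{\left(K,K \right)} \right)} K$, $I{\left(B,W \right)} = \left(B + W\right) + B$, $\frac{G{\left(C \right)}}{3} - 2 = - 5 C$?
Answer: $3 i \sqrt{11721} \approx 324.79 i$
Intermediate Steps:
$G{\left(C \right)} = 6 - 15 C$ ($G{\left(C \right)} = 6 + 3 \left(- 5 C\right) = 6 - 15 C$)
$I{\left(B,W \right)} = W + 2 B$
$d{\left(K \right)} = -3 + 4 K^{3}$ ($d{\left(K \right)} = -3 + 4 K^{2} K = -3 + 4 K^{3}$)
$\sqrt{d{\left(I{\left(-8,G{\left(1 \right)} \right)} \right)} - 42986} = \sqrt{\left(-3 + 4 \left(\left(6 - 15\right) + 2 \left(-8\right)\right)^{3}\right) - 42986} = \sqrt{\left(-3 + 4 \left(\left(6 - 15\right) - 16\right)^{3}\right) - 42986} = \sqrt{\left(-3 + 4 \left(-9 - 16\right)^{3}\right) - 42986} = \sqrt{\left(-3 + 4 \left(-25\right)^{3}\right) - 42986} = \sqrt{\left(-3 + 4 \left(-15625\right)\right) - 42986} = \sqrt{\left(-3 - 62500\right) - 42986} = \sqrt{-62503 - 42986} = \sqrt{-105489} = 3 i \sqrt{11721}$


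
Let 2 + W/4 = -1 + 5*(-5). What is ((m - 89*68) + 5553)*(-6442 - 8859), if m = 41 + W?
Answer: 8721570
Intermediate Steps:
W = -112 (W = -8 + 4*(-1 + 5*(-5)) = -8 + 4*(-1 - 25) = -8 + 4*(-26) = -8 - 104 = -112)
m = -71 (m = 41 - 112 = -71)
((m - 89*68) + 5553)*(-6442 - 8859) = ((-71 - 89*68) + 5553)*(-6442 - 8859) = ((-71 - 6052) + 5553)*(-15301) = (-6123 + 5553)*(-15301) = -570*(-15301) = 8721570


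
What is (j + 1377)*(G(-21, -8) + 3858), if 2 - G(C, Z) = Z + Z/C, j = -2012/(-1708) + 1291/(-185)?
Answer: 586505392924/110593 ≈ 5.3033e+6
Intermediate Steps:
j = -458202/78995 (j = -2012*(-1/1708) + 1291*(-1/185) = 503/427 - 1291/185 = -458202/78995 ≈ -5.8004)
G(C, Z) = 2 - Z - Z/C (G(C, Z) = 2 - (Z + Z/C) = 2 + (-Z - Z/C) = 2 - Z - Z/C)
(j + 1377)*(G(-21, -8) + 3858) = (-458202/78995 + 1377)*((2 - 1*(-8) - 1*(-8)/(-21)) + 3858) = 108317913*((2 + 8 - 1*(-8)*(-1/21)) + 3858)/78995 = 108317913*((2 + 8 - 8/21) + 3858)/78995 = 108317913*(202/21 + 3858)/78995 = (108317913/78995)*(81220/21) = 586505392924/110593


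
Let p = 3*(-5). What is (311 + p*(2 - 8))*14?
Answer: 5614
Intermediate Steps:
p = -15
(311 + p*(2 - 8))*14 = (311 - 15*(2 - 8))*14 = (311 - 15*(-6))*14 = (311 + 90)*14 = 401*14 = 5614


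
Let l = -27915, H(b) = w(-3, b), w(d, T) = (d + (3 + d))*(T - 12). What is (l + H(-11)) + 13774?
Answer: -14072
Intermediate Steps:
w(d, T) = (-12 + T)*(3 + 2*d) (w(d, T) = (3 + 2*d)*(-12 + T) = (-12 + T)*(3 + 2*d))
H(b) = 36 - 3*b (H(b) = -36 - 24*(-3) + 3*b + 2*b*(-3) = -36 + 72 + 3*b - 6*b = 36 - 3*b)
(l + H(-11)) + 13774 = (-27915 + (36 - 3*(-11))) + 13774 = (-27915 + (36 + 33)) + 13774 = (-27915 + 69) + 13774 = -27846 + 13774 = -14072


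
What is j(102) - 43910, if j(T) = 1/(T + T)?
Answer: -8957639/204 ≈ -43910.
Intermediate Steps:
j(T) = 1/(2*T)
j(102) - 43910 = (½)/102 - 43910 = (½)*(1/102) - 43910 = 1/204 - 43910 = -8957639/204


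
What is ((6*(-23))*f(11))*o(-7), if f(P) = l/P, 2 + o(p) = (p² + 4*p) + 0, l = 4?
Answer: -10488/11 ≈ -953.45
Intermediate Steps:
o(p) = -2 + p² + 4*p (o(p) = -2 + ((p² + 4*p) + 0) = -2 + (p² + 4*p) = -2 + p² + 4*p)
f(P) = 4/P
((6*(-23))*f(11))*o(-7) = ((6*(-23))*(4/11))*(-2 + (-7)² + 4*(-7)) = (-552/11)*(-2 + 49 - 28) = -138*4/11*19 = -552/11*19 = -10488/11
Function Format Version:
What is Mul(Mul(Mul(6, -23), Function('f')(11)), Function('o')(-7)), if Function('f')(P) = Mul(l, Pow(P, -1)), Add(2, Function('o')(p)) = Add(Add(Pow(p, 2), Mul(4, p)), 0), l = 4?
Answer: Rational(-10488, 11) ≈ -953.45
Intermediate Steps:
Function('o')(p) = Add(-2, Pow(p, 2), Mul(4, p)) (Function('o')(p) = Add(-2, Add(Add(Pow(p, 2), Mul(4, p)), 0)) = Add(-2, Add(Pow(p, 2), Mul(4, p))) = Add(-2, Pow(p, 2), Mul(4, p)))
Function('f')(P) = Mul(4, Pow(P, -1))
Mul(Mul(Mul(6, -23), Function('f')(11)), Function('o')(-7)) = Mul(Mul(Mul(6, -23), Mul(4, Pow(11, -1))), Add(-2, Pow(-7, 2), Mul(4, -7))) = Mul(Mul(-138, Mul(4, Rational(1, 11))), Add(-2, 49, -28)) = Mul(Mul(-138, Rational(4, 11)), 19) = Mul(Rational(-552, 11), 19) = Rational(-10488, 11)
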